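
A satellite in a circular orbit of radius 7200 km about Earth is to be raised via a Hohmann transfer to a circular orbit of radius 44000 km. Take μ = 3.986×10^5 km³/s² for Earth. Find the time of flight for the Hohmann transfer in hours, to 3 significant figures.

t = 5.66 hours

Transfer-ellipse semi-major axis a_t = (r₁ + r₂)/2 = (7200 + 44000)/2 = 25600 km.
By Kepler's third law the transfer-orbit period is T = 2π√(a_t³/μ), so t = T/2 = 20380 s.
Converting: 20380 s ÷ 3600 s/hour = 5.66 hours.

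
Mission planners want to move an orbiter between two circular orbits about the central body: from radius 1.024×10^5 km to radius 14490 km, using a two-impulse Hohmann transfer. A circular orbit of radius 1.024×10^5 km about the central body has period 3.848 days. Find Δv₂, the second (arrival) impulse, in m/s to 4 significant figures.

Δv₂ = 1665 m/s

From Kepler's third law T² = 4π²r³/μ at r = 1.024×10^5 km, T = 3.848 days = 3.848 × 86400 s = 3.324672×10^5 s: μ = 4π²r³/T² = 3.83497×10^5 km³/s².
The Hohmann ellipse has a_t = (r₁ + r₂)/2 = 58445 km.
On the circular orbit at r = 14490 km, v_c = √(μ/r) = 5.145 km/s.
Transfer-orbit speed at the same r (vis-viva, a = a_t): v_t = √[μ(2/r − 1/a_t)] = 6.810 km/s.
Δv₂ = |v_t − v_c| = |6.810 − 5.145| = 1.665 km/s.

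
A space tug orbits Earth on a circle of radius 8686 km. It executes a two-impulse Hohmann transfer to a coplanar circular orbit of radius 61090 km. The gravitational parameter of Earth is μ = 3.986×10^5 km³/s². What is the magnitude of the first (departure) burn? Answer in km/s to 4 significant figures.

Δv₁ = 2.190 km/s

Semi-major axis of the transfer orbit: a_t = (8686 + 61090)/2 = 34888 km.
On the circular orbit at r = 8686 km, v_c = √(μ/r) = 6.774 km/s.
Transfer-orbit speed at the same r (vis-viva, a = a_t): v_t = √[μ(2/r − 1/a_t)] = 8.964 km/s.
Δv₁ = |v_t − v_c| = |8.964 − 6.774| = 2.190 km/s.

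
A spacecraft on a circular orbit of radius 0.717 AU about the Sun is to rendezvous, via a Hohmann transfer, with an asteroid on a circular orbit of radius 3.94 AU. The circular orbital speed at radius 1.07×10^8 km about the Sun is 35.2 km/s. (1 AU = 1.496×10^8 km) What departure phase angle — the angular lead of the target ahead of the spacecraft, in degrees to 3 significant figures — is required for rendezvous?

From the circular-orbit relation v² = μ/r at r = 1.07×10^8 km: μ = v²r = (35.2)² × 1.07×10^8 = 1.32577×10^11 km³/s².
In km: r₁ = 0.717 × 1.496×10^8 = 1.072632×10^8 km; r₂ = 3.94 × 1.496×10^8 = 5.89424×10^8 km.
The Hohmann ellipse has a_t = (r₁ + r₂)/2 = 3.483436×10^8 km.
The half-period of the transfer ellipse is t = π√(a_t³/μ) = 5.6095×10^7 s.
Target angular speed ω₂ = √(μ/r₂³) = 2.5444×10^-8 rad/s.
Angle swept by the target during transfer: ω₂·t = 1.4273 rad = 81.78°.
Arrival is 180° from departure on the ellipse, so φ = 180° − 81.78° = 98.2°.

φ = 98.2°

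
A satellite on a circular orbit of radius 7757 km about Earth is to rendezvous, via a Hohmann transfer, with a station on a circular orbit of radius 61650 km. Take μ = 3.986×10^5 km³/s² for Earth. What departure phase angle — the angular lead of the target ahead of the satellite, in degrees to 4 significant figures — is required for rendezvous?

φ = 104.0°

Transfer-ellipse semi-major axis a_t = (r₁ + r₂)/2 = (7757 + 61650)/2 = 34703.5 km.
Transfer time t = π√(a_t³/μ) = 32169 s.
The target's mean motion on its circular orbit is ω₂ = √(μ/r₂³) = 4.1245×10^-5 rad/s.
Angle swept by the target during transfer: ω₂·t = 1.3268 rad = 76.02°.
The satellite traverses 180° on the transfer ellipse, so the target must lead by 180° − 76.02° = 104.0°.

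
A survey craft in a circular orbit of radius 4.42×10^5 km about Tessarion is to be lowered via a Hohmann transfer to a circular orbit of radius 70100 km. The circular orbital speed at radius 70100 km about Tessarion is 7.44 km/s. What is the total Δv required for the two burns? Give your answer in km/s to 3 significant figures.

From the circular-orbit relation v² = μ/r at r = 70100 km: μ = v²r = (7.44)² × 70100 = 3.88029×10^6 km³/s².
Semi-major axis of the transfer orbit: a_t = (4.420×10^5 + 70100)/2 = 2.5605×10^5 km.
Circular speed at r₁: v₁ = √(μ/r₁) = √(3.88029×10^6/4.420×10^5) = 2.963 km/s.
Transfer-orbit speed at r₁ (vis-viva): v_a = √[μ(2/r₁ − 1/a_t)] = 1.550 km/s.
First burn Δv₁ = |v_a − v₁| = 1.413 km/s.
At r₂, v₂ = √(μ/r₂) = 7.440 km/s.
Transfer-orbit speed at r₂: v_p = √[μ(2/r₂ − 1/a_t)] = 9.775 km/s.
Second burn Δv₂ = |v₂ − v_p| = 2.335 km/s.
Total Δv = Δv₁ + Δv₂ = 3.748 km/s.

Δv = 3.75 km/s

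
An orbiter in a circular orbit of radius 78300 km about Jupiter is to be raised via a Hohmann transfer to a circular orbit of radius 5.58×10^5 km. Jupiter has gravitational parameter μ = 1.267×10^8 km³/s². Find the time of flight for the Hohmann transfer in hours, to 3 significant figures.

Transfer-ellipse semi-major axis a_t = (r₁ + r₂)/2 = (78300 + 5.580×10^5)/2 = 3.1815×10^5 km.
Half the transfer-orbit period gives t = π√(a_t³/μ) = 50090 s.
Converting: 50090 s ÷ 3600 s/hour = 13.9 hours.

t = 13.9 hours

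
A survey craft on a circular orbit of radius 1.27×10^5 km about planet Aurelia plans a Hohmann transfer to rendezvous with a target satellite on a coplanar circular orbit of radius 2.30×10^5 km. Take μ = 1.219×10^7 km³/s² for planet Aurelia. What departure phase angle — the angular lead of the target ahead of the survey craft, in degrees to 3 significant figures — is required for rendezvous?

φ = 56.9°

Transfer-ellipse semi-major axis a_t = (r₁ + r₂)/2 = (1.270×10^5 + 2.300×10^5)/2 = 1.785×10^5 km.
The half-period of the transfer ellipse is t = π√(a_t³/μ) = 67860 s.
Target angular speed ω₂ = √(μ/r₂³) = 3.165×10^-5 rad/s.
Angle swept by the target during transfer: ω₂·t = 2.148 rad = 123.1°.
Arrival is 180° from departure on the ellipse, so φ = 180° − 123.1° = 56.9°.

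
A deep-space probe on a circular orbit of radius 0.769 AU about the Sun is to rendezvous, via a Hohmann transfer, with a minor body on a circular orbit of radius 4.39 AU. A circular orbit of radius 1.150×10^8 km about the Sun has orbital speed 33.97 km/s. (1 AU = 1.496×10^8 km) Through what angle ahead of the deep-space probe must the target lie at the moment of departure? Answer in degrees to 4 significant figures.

φ = 98.93°

From the circular-orbit relation v² = μ/r at r = 1.150×10^8 km: μ = v²r = (33.97)² × 1.150×10^8 = 1.32706×10^11 km³/s².
In km: r₁ = 0.769 × 1.496×10^8 = 1.150424×10^8 km; r₂ = 4.39 × 1.496×10^8 = 6.56744×10^8 km.
Transfer-ellipse semi-major axis a_t = (r₁ + r₂)/2 = (1.150424×10^8 + 6.56744×10^8)/2 = 3.858932×10^8 km.
The half-period of the transfer ellipse is t = π√(a_t³/μ) = 6.537×10^7 s.
Target angular speed ω₂ = √(μ/r₂³) = 2.164×10^-8 rad/s.
Angle swept by the target during transfer: ω₂·t = 1.415 rad = 81.07°.
Arrival is 180° from departure on the ellipse, so φ = 180° − 81.07° = 98.93°.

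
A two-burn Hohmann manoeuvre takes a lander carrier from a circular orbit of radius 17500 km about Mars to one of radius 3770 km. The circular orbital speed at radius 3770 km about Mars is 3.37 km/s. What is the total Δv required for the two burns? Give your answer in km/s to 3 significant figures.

Δv = 1.59 km/s

From the circular-orbit relation v² = μ/r at r = 3770 km: μ = v²r = (3.37)² × 3770 = 42815.5 km³/s².
Semi-major axis of the transfer orbit: a_t = (17500 + 3770)/2 = 10635 km.
At r₁ the circular-orbit speed is v₁ = √(μ/r₁) = 1.5642 km/s.
Transfer-orbit speed at r₁ (vis-viva): v_a = √[μ(2/r₁ − 1/a_t)] = 0.93129 km/s.
First burn Δv₁ = |v_a − v₁| = 0.6329 km/s.
Circular speed at r₂: v₂ = √(μ/r₂) = 3.3700 km/s.
Transfer-orbit speed at r₂: v_p = √[μ(2/r₂ − 1/a_t)] = 4.3229 km/s.
Second burn Δv₂ = |v₂ − v_p| = 0.9529 km/s.
Δv = Δv₁ + Δv₂ = 0.6329 + 0.9529 = 1.586 km/s.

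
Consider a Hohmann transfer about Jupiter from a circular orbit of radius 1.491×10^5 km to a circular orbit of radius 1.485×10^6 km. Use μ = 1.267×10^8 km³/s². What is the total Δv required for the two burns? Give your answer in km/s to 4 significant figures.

Δv = 15.44 km/s

The Hohmann ellipse has a_t = (r₁ + r₂)/2 = 8.1705×10^5 km.
At r₁ the circular-orbit speed is v₁ = √(μ/r₁) = 29.15 km/s.
Transfer-orbit speed at r₁ (vis-viva equation): v_p = √[μ(2/r₁ − 1/a_t)] = 39.30 km/s.
First burn Δv₁ = |v_p − v₁| = 10.15 km/s.
At r₂, v₂ = √(μ/r₂) = 9.237 km/s.
Transfer-orbit speed at r₂: v_a = √[μ(2/r₂ − 1/a_t)] = 3.946 km/s.
Second burn Δv₂ = |v₂ − v_a| = 5.291 km/s.
Δv = Δv₁ + Δv₂ = 10.15 + 5.291 = 15.44 km/s.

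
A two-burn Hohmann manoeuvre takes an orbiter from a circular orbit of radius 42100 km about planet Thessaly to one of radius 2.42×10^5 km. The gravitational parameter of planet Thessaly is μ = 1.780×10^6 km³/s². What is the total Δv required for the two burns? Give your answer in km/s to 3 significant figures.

Transfer-ellipse semi-major axis a_t = (r₁ + r₂)/2 = (42100 + 2.420×10^5)/2 = 1.4205×10^5 km.
Circular speed at r₁: v₁ = √(μ/r₁) = √(1.780×10^6/42100) = 6.5023 km/s.
Transfer-orbit speed at r₁ (vis-viva equation): v_p = √[μ(2/r₁ − 1/a_t)] = 8.4870 km/s.
First burn Δv₁ = |v_p − v₁| = 1.9847 km/s.
At r₂, v₂ = √(μ/r₂) = 2.7121 km/s.
Transfer-orbit speed at r₂: v_a = √[μ(2/r₂ − 1/a_t)] = 1.4765 km/s.
Second burn Δv₂ = |v₂ − v_a| = 1.2356 km/s.
Total Δv = Δv₁ + Δv₂ = 3.220 km/s.

Δv = 3.22 km/s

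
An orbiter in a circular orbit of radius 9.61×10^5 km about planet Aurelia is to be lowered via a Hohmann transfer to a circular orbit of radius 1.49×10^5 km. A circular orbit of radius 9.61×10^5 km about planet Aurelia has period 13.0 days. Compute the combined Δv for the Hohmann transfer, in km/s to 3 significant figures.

Δv = 6.90 km/s

From Kepler's third law T² = 4π²r³/μ at r = 9.61×10^5 km, T = 13.0 days = 13.0 × 86400 s = 1.1232×10^6 s: μ = 4π²r³/T² = 2.77725×10^7 km³/s².
The Hohmann ellipse has a_t = (r₁ + r₂)/2 = 5.550×10^5 km.
Circular speed at r₁: v₁ = √(μ/r₁) = √(2.77725×10^7/9.610×10^5) = 5.3758 km/s.
On the transfer ellipse at r₁, vis-viva equation gives v_a = √[μ(2/r₁ − 1/a_t)] = 2.7854 km/s.
First burn Δv₁ = |v_a − v₁| = 2.590 km/s.
At r₂, v₂ = √(μ/r₂) = 13.65258 km/s.
Transfer-orbit speed at r₂: v_p = √[μ(2/r₂ − 1/a_t)] = 17.96511 km/s.
Second burn Δv₂ = |v₂ − v_p| = 4.313 km/s.
Total Δv = Δv₁ + Δv₂ = 6.903 km/s.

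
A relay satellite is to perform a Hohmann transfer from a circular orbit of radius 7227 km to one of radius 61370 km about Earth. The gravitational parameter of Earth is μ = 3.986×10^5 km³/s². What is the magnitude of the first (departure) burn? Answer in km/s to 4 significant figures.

Transfer-ellipse semi-major axis a_t = (r₁ + r₂)/2 = (7227 + 61370)/2 = 34298.5 km.
Circular speed at r = 7227 km: v_c = √(μ/r) = 7.42659 km/s.
Vis-viva on the transfer ellipse at r = 7227 km gives v_t = √[μ(2/r − 1/a_t)] = 9.93414 km/s.
Δv₁ = |v_t − v_c| = |9.93414 − 7.42659| = 2.508 km/s.

Δv₁ = 2.508 km/s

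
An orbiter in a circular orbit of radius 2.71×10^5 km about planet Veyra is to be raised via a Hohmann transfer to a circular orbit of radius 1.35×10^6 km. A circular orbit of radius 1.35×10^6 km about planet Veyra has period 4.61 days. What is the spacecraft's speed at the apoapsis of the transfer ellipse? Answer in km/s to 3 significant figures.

From Kepler's third law T² = 4π²r³/μ at r = 1.35×10^6 km, T = 4.61 days = 4.61 × 86400 s = 3.98304×10^5 s: μ = 4π²r³/T² = 6.12254×10^8 km³/s².
Semi-major axis of the transfer orbit: a_t = (2.710×10^5 + 1.350×10^6)/2 = 8.105×10^5 km.
At apoapsis, r = 1.350×10^6 km.
Applying v² = μ(2/r − 1/a_t): v = 12.31 km/s.

v = 12.3 km/s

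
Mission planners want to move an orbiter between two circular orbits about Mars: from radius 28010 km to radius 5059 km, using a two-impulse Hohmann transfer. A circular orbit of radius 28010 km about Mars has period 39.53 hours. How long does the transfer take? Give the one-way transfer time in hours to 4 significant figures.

From Kepler's third law T² = 4π²r³/μ at r = 28010 km, T = 39.53 hours = 39.53 × 3600 s = 1.42308×10^5 s: μ = 4π²r³/T² = 42839.1 km³/s².
Semi-major axis of the transfer orbit: a_t = (28010 + 5059)/2 = 16534.5 km.
By Kepler's third law the transfer-orbit period is T = 2π√(a_t³/μ), so t = T/2 = 32270 s.
Converting: 32270 s ÷ 3600 s/hour = 8.964 hours.

t = 8.964 hours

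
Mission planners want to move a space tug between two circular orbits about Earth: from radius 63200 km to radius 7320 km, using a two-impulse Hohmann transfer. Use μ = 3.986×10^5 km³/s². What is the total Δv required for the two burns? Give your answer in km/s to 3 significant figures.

Δv = 3.87 km/s

Transfer-ellipse semi-major axis a_t = (r₁ + r₂)/2 = (63200 + 7320)/2 = 35260 km.
At r₁ the circular-orbit speed is v₁ = √(μ/r₁) = 2.511 km/s.
On the transfer ellipse at r₁, vis-viva equation gives v_a = √[μ(2/r₁ − 1/a_t)] = 1.144 km/s.
First burn Δv₁ = |v_a − v₁| = 1.367 km/s.
At r₂, v₂ = √(μ/r₂) = 7.379 km/s.
Transfer-orbit speed at r₂: v_p = √[μ(2/r₂ − 1/a_t)] = 9.879 km/s.
Second burn Δv₂ = |v₂ − v_p| = 2.500 km/s.
Δv = Δv₁ + Δv₂ = 1.367 + 2.500 = 3.867 km/s.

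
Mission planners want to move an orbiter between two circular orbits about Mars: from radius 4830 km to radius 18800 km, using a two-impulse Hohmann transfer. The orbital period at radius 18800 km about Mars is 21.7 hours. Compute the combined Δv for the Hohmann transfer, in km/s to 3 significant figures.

From Kepler's third law T² = 4π²r³/μ at r = 18800 km, T = 21.7 hours = 21.7 × 3600 s = 78120 s: μ = 4π²r³/T² = 42984.2 km³/s².
Transfer-ellipse semi-major axis a_t = (r₁ + r₂)/2 = (4830 + 18800)/2 = 11815 km.
At r₁ the circular-orbit speed is v₁ = √(μ/r₁) = 2.9832 km/s.
On the transfer ellipse at r₁, vis-viva equation gives v_p = √[μ(2/r₁ − 1/a_t)] = 3.7631 km/s.
First burn Δv₁ = |v_p − v₁| = 0.7799 km/s.
Circular speed at r₂: v₂ = √(μ/r₂) = 1.5121 km/s.
Transfer-orbit speed at r₂: v_a = √[μ(2/r₂ − 1/a_t)] = 0.96679 km/s.
Second burn Δv₂ = |v₂ − v_a| = 0.5453 km/s.
Total Δv = Δv₁ + Δv₂ = 1.325 km/s.

Δv = 1.33 km/s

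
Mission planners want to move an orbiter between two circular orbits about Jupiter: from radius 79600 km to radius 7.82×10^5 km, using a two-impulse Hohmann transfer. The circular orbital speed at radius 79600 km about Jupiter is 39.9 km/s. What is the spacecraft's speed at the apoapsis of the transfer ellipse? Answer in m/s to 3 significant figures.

From the circular-orbit relation v² = μ/r at r = 79600 km: μ = v²r = (39.9)² × 79600 = 1.26724×10^8 km³/s².
The Hohmann ellipse has a_t = (r₁ + r₂)/2 = 4.308×10^5 km.
The apoapsis of the transfer ellipse is at r = 7.820×10^5 km.
Vis-viva: v = √[μ(2/r − 1/a_t)] = √[1.26724×10^8 × (2/7.820×10^5 − 1/4.308×10^5)] = 5.472 km/s.

v = 5470 m/s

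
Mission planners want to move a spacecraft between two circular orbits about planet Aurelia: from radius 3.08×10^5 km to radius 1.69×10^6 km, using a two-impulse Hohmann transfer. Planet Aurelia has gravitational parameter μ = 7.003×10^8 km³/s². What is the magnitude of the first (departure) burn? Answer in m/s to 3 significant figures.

Transfer-ellipse semi-major axis a_t = (r₁ + r₂)/2 = (3.080×10^5 + 1.690×10^6)/2 = 9.990×10^5 km.
Circular speed at r = 3.080×10^5 km: v_c = √(μ/r) = 47.68 km/s.
Vis-viva on the transfer ellipse at r = 3.080×10^5 km gives v_t = √[μ(2/r − 1/a_t)] = 62.02 km/s.
Δv₁ = |v_t − v_c| = |62.02 − 47.68| = 14.34 km/s.

Δv₁ = 14300 m/s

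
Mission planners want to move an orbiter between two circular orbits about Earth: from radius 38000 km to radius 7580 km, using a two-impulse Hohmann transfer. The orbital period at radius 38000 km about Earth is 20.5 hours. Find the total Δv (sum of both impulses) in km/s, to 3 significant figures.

Δv = 3.48 km/s

From Kepler's third law T² = 4π²r³/μ at r = 38000 km, T = 20.5 hours = 20.5 × 3600 s = 73800 s: μ = 4π²r³/T² = 3.97739×10^5 km³/s².
Semi-major axis of the transfer orbit: a_t = (38000 + 7580)/2 = 22790 km.
Circular speed at r₁: v₁ = √(μ/r₁) = √(3.97739×10^5/38000) = 3.235 km/s.
On the transfer ellipse at r₁, v² = μ(2/r − 1/a) gives v_a = √[μ(2/r₁ − 1/a_t)] = 1.866 km/s.
First burn Δv₁ = |v_a − v₁| = 1.369 km/s.
Circular speed at r₂: v₂ = √(μ/r₂) = 7.244 km/s.
Transfer-orbit speed at r₂: v_p = √[μ(2/r₂ − 1/a_t)] = 9.354 km/s.
Second burn Δv₂ = |v₂ − v_p| = 2.110 km/s.
Total Δv = Δv₁ + Δv₂ = 3.479 km/s.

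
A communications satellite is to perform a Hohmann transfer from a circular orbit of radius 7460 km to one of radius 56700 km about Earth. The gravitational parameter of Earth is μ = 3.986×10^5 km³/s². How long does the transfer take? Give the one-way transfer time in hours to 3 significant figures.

t = 7.94 hours

Transfer-ellipse semi-major axis a_t = (r₁ + r₂)/2 = (7460 + 56700)/2 = 32080 km.
Half the transfer-orbit period gives t = π√(a_t³/μ) = 28590 s.
Converting: 28590 s ÷ 3600 s/hour = 7.94 hours.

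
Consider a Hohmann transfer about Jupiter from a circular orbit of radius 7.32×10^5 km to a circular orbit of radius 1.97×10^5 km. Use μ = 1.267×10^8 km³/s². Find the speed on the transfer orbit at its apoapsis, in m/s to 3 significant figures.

v = 8570 m/s

The Hohmann ellipse has a_t = (r₁ + r₂)/2 = 4.645×10^5 km.
At apoapsis, r = 7.320×10^5 km.
Applying v² = μ(2/r − 1/a_t): v = 8.568 km/s.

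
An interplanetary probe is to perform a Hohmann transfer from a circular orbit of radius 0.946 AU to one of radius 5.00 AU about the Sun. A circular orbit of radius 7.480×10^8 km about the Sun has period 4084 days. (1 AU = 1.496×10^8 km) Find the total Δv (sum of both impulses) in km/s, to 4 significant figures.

From Kepler's third law T² = 4π²r³/μ at r = 7.480×10^8 km, T = 4084 days = 4084 × 86400 s = 3.528576×10^8 s: μ = 4π²r³/T² = 1.32698×10^11 km³/s².
In km: r₁ = 0.946 × 1.496×10^8 = 1.415216×10^8 km; r₂ = 5.00 × 1.496×10^8 = 7.480×10^8 km.
The Hohmann ellipse has a_t = (r₁ + r₂)/2 = 4.447608×10^8 km.
Circular speed at r₁: v₁ = √(μ/r₁) = √(1.32698×10^11/1.415216×10^8) = 30.62 km/s.
On the transfer ellipse at r₁, v² = μ(2/r − 1/a) gives v_p = √[μ(2/r₁ − 1/a_t)] = 39.71 km/s.
First burn Δv₁ = |v_p − v₁| = 9.090 km/s.
At r₂, v₂ = √(μ/r₂) = 13.319 km/s.
Transfer-orbit speed at r₂: v_a = √[μ(2/r₂ − 1/a_t)] = 7.5133 km/s.
Second burn Δv₂ = |v₂ − v_a| = 5.806 km/s.
Total Δv = Δv₁ + Δv₂ = 14.90 km/s.

Δv = 14.90 km/s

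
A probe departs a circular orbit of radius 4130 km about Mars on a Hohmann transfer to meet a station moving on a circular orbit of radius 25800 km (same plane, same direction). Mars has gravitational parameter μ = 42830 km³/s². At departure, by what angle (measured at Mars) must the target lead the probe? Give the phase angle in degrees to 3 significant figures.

φ = 100°

Semi-major axis of the transfer orbit: a_t = (4130 + 25800)/2 = 14965 km.
The half-period of the transfer ellipse is t = π√(a_t³/μ) = 27790 s.
The target's mean motion on its circular orbit is ω₂ = √(μ/r₂³) = 4.994×10^-5 rad/s.
Angle swept by the target during transfer: ω₂·t = 1.3878 rad = 79.52°.
The probe traverses 180° on the transfer ellipse, so the target must lead by 180° − 79.52° = 100°.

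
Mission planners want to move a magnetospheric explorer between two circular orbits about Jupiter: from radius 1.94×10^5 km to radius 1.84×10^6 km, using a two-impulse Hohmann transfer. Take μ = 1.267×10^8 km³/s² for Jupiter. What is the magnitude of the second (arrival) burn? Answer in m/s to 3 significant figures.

Semi-major axis of the transfer orbit: a_t = (1.940×10^5 + 1.840×10^6)/2 = 1.017×10^6 km.
On the circular orbit at r = 1.840×10^6 km, v_c = √(μ/r) = 8.298 km/s.
Transfer-orbit speed at the same r (vis-viva, a = a_t): v_t = √[μ(2/r − 1/a_t)] = 3.624 km/s.
Δv₂ = |v_t − v_c| = |3.624 − 8.298| = 4.674 km/s.

Δv₂ = 4670 m/s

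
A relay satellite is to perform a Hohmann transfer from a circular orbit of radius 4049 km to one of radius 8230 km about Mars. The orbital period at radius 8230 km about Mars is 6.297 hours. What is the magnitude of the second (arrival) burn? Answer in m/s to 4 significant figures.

From Kepler's third law T² = 4π²r³/μ at r = 8230 km, T = 6.297 hours = 6.297 × 3600 s = 22669.2 s: μ = 4π²r³/T² = 42824.0 km³/s².
Transfer-ellipse semi-major axis a_t = (r₁ + r₂)/2 = (4049 + 8230)/2 = 6139.5 km.
Circular speed at r = 8230 km: v_c = √(μ/r) = 2.2811 km/s.
Transfer-orbit speed at the same r (vis-viva, a = a_t): v_t = √[μ(2/r − 1/a_t)] = 1.8525 km/s.
Δv₂ = |v_t − v_c| = |1.8525 − 2.2811| = 0.4286 km/s.

Δv₂ = 428.6 m/s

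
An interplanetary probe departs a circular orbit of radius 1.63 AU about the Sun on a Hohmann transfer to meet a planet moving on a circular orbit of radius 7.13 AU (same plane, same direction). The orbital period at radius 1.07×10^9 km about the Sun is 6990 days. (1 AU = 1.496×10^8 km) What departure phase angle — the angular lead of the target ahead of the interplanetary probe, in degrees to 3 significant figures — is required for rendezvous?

From Kepler's third law T² = 4π²r³/μ at r = 1.07×10^9 km, T = 6990 days = 6990 × 86400 s = 6.03936×10^8 s: μ = 4π²r³/T² = 1.32596×10^11 km³/s².
In km: r₁ = 1.63 × 1.496×10^8 = 2.43848×10^8 km; r₂ = 7.13 × 1.496×10^8 = 1.066648×10^9 km.
Transfer-ellipse semi-major axis a_t = (r₁ + r₂)/2 = (2.43848×10^8 + 1.066648×10^9)/2 = 6.55248×10^8 km.
The half-period of the transfer ellipse is t = π√(a_t³/μ) = 1.44708×10^8 s.
The target's mean motion on its circular orbit is ω₂ = √(μ/r₂³) = 1.04528×10^-8 rad/s.
Angle swept by the target during transfer: ω₂·t = 1.5126 rad = 86.67°.
Arrival is 180° from departure on the ellipse, so φ = 180° − 86.67° = 93.3°.

φ = 93.3°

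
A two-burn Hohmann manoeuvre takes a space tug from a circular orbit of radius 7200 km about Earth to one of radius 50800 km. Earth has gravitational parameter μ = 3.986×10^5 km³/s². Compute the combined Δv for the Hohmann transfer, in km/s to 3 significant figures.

Δv = 3.81 km/s

The Hohmann ellipse has a_t = (r₁ + r₂)/2 = 29000 km.
Circular speed at r₁: v₁ = √(μ/r₁) = √(3.986×10^5/7200) = 7.4405 km/s.
Transfer-orbit speed at r₁ (vis-viva): v_p = √[μ(2/r₁ − 1/a_t)] = 9.8477 km/s.
First burn Δv₁ = |v_p − v₁| = 2.4072 km/s.
Circular speed at r₂: v₂ = √(μ/r₂) = 2.80115 km/s.
Transfer-orbit speed at r₂: v_a = √[μ(2/r₂ − 1/a_t)] = 1.39574 km/s.
Second burn Δv₂ = |v₂ − v_a| = 1.4054 km/s.
Δv = Δv₁ + Δv₂ = 2.4072 + 1.4054 = 3.813 km/s.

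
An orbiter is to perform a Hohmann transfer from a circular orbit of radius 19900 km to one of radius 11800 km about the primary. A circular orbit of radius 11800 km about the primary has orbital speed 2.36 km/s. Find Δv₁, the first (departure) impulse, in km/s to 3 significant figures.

Δv₁ = 0.249 km/s

From the circular-orbit relation v² = μ/r at r = 11800 km: μ = v²r = (2.36)² × 11800 = 65721.3 km³/s².
Semi-major axis of the transfer orbit: a_t = (19900 + 11800)/2 = 15850 km.
Circular speed at r = 19900 km: v_c = √(μ/r) = 1.8173 km/s.
Vis-viva on the transfer ellipse at r = 19900 km gives v_t = √[μ(2/r − 1/a_t)] = 1.5680 km/s.
Δv₁ = |v_t − v_c| = |1.5680 − 1.8173| = 0.2493 km/s.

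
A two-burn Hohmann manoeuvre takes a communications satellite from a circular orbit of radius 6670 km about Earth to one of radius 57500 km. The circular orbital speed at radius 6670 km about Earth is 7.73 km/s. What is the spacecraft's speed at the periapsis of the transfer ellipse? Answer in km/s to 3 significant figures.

From the circular-orbit relation v² = μ/r at r = 6670 km: μ = v²r = (7.73)² × 6670 = 3.98552×10^5 km³/s².
The Hohmann ellipse has a_t = (r₁ + r₂)/2 = 32085 km.
At periapsis, r = 6670 km.
Vis-viva: v = √[μ(2/r − 1/a_t)] = √[3.98552×10^5 × (2/6670 − 1/32085)] = 10.35 km/s.

v = 10.3 km/s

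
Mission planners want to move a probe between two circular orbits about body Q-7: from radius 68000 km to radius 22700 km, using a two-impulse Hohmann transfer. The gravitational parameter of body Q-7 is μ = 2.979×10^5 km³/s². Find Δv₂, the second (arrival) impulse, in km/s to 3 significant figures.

The Hohmann ellipse has a_t = (r₁ + r₂)/2 = 45350 km.
Circular speed at r = 22700 km: v_c = √(μ/r) = 3.622616 km/s.
Vis-viva on the transfer ellipse at r = 22700 km gives v_t = √[μ(2/r − 1/a_t)] = 4.435965 km/s.
Δv₂ = |v_t − v_c| = |4.435965 − 3.622616| = 0.8133 km/s.

Δv₂ = 0.813 km/s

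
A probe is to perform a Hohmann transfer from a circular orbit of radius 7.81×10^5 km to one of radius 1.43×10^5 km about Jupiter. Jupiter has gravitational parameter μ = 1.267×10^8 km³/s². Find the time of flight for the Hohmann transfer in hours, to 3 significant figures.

Transfer-ellipse semi-major axis a_t = (r₁ + r₂)/2 = (7.810×10^5 + 1.430×10^5)/2 = 4.620×10^5 km.
Half the transfer-orbit period gives t = π√(a_t³/μ) = 87640 s.
Converting: 87640 s ÷ 3600 s/hour = 24.3 hours.

t = 24.3 hours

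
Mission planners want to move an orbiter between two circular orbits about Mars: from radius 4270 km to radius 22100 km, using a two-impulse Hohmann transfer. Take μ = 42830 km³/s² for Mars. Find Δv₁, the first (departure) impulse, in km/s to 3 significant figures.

Δv₁ = 0.933 km/s

Semi-major axis of the transfer orbit: a_t = (4270 + 22100)/2 = 13185 km.
Circular speed at r = 4270 km: v_c = √(μ/r) = 3.1671 km/s.
Vis-viva on the transfer ellipse at r = 4270 km gives v_t = √[μ(2/r − 1/a_t)] = 4.1003 km/s.
Δv₁ = |v_t − v_c| = |4.1003 − 3.1671| = 0.9332 km/s.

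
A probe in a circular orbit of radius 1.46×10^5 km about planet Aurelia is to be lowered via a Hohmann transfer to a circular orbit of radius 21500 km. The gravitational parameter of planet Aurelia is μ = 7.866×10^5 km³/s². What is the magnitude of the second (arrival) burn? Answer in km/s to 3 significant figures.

Transfer-ellipse semi-major axis a_t = (r₁ + r₂)/2 = (1.460×10^5 + 21500)/2 = 83750 km.
Circular speed at r = 21500 km: v_c = √(μ/r) = 6.0486 km/s.
Transfer-orbit speed at the same r (vis-viva, a = a_t): v_t = √[μ(2/r − 1/a_t)] = 7.9862 km/s.
Δv₂ = |v_t − v_c| = |7.9862 − 6.0486| = 1.938 km/s.

Δv₂ = 1.94 km/s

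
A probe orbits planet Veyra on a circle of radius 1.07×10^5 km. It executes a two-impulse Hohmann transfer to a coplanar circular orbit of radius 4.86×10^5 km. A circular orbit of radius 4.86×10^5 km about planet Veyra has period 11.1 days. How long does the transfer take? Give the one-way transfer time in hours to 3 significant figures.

From Kepler's third law T² = 4π²r³/μ at r = 4.86×10^5 km, T = 11.1 days = 11.1 × 86400 s = 9.5904×10^5 s: μ = 4π²r³/T² = 4.92714×10^6 km³/s².
Semi-major axis of the transfer orbit: a_t = (1.070×10^5 + 4.860×10^5)/2 = 2.965×10^5 km.
Half the transfer-orbit period gives t = π√(a_t³/μ) = 2.285×10^5 s.
Converting: 2.285×10^5 s ÷ 3600 s/hour = 63.5 hours.

t = 63.5 hours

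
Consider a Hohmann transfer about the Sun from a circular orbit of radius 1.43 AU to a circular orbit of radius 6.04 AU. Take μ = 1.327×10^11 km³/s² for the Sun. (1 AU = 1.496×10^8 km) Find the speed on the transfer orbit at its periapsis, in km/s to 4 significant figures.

In km: r₁ = 1.43 × 1.496×10^8 = 2.13928×10^8 km; r₂ = 6.04 × 1.496×10^8 = 9.03584×10^8 km.
The Hohmann ellipse has a_t = (r₁ + r₂)/2 = 5.58756×10^8 km.
The periapsis of the transfer ellipse is at r = 2.13928×10^8 km.
Vis-viva: v = √[μ(2/r − 1/a_t)] = √[1.327×10^11 × (2/2.13928×10^8 − 1/5.58756×10^8)] = 31.67 km/s.

v = 31.67 km/s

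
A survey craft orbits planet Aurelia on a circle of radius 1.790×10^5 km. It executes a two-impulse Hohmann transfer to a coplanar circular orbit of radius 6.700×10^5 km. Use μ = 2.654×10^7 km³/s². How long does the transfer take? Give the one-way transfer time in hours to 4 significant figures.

Transfer-ellipse semi-major axis a_t = (r₁ + r₂)/2 = (1.790×10^5 + 6.700×10^5)/2 = 4.245×10^5 km.
Half the transfer-orbit period gives t = π√(a_t³/μ) = 1.6866×10^5 s.
Converting: 1.6866×10^5 s ÷ 3600 s/hour = 46.85 hours.

t = 46.85 hours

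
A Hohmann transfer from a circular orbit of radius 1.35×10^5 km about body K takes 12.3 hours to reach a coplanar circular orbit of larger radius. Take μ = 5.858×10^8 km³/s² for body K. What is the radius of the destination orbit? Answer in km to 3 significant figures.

Transfer time t = 12.3 hours = 44280 s, and t = π√(a_t³/μ).
So a_t = (μ t²/π²)^(1/3) = (5.858×10^8 × (44280)² / π²)^(1/3) = 4.8823×10^5 km.
Since a_t = (r₁ + r₂)/2, r₂ = 2a_t − r₁ = 2×4.8823×10^5 − 1.350×10^5 = 8.4146×10^5 km.

r₂ = 8.41×10^5 km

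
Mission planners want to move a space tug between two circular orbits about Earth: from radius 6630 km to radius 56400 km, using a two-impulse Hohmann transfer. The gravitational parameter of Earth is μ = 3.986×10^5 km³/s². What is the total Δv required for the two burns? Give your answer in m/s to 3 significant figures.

The Hohmann ellipse has a_t = (r₁ + r₂)/2 = 31515 km.
At r₁ the circular-orbit speed is v₁ = √(μ/r₁) = 7.7538 km/s.
On the transfer ellipse at r₁, vis-viva gives v_p = √[μ(2/r₁ − 1/a_t)] = 10.373 km/s.
First burn Δv₁ = |v_p − v₁| = 2.619 km/s.
At r₂, v₂ = √(μ/r₂) = 2.658 km/s.
Transfer-orbit speed at r₂: v_a = √[μ(2/r₂ − 1/a_t)] = 1.219 km/s.
Second burn Δv₂ = |v₂ − v_a| = 1.439 km/s.
Total Δv = Δv₁ + Δv₂ = 4.058 km/s.

Δv = 4060 m/s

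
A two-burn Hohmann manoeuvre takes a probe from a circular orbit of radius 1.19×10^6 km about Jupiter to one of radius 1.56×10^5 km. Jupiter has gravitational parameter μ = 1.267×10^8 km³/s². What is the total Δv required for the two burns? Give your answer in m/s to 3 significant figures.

Δv = 14700 m/s

Transfer-ellipse semi-major axis a_t = (r₁ + r₂)/2 = (1.190×10^6 + 1.560×10^5)/2 = 6.730×10^5 km.
Circular speed at r₁: v₁ = √(μ/r₁) = √(1.267×10^8/1.190×10^6) = 10.3185 km/s.
On the transfer ellipse at r₁, vis-viva equation gives v_a = √[μ(2/r₁ − 1/a_t)] = 4.96786 km/s.
First burn Δv₁ = |v_a − v₁| = 5.351 km/s.
Circular speed at r₂: v₂ = √(μ/r₂) = 28.499 km/s.
Transfer-orbit speed at r₂: v_p = √[μ(2/r₂ − 1/a_t)] = 37.896 km/s.
Second burn Δv₂ = |v₂ − v_p| = 9.397 km/s.
Δv = Δv₁ + Δv₂ = 5.351 + 9.397 = 14.75 km/s.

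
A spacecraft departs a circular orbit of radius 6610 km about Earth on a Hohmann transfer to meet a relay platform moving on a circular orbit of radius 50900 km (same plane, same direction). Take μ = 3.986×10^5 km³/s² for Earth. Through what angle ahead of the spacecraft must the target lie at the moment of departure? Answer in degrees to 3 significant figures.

φ = 104°

Transfer-ellipse semi-major axis a_t = (r₁ + r₂)/2 = (6610 + 50900)/2 = 28755 km.
Transfer time t = π√(a_t³/μ) = 24260 s.
The target's mean motion on its circular orbit is ω₂ = √(μ/r₂³) = 5.498×10^-5 rad/s.
Angle swept by the target during transfer: ω₂·t = 1.334 rad = 76.43°.
Arrival is 180° from departure on the ellipse, so φ = 180° − 76.43° = 104°.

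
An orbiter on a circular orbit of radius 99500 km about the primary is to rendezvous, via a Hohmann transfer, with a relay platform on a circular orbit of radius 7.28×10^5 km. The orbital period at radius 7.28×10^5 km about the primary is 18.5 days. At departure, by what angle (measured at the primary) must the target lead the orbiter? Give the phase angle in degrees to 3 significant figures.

φ = 103°

From Kepler's third law T² = 4π²r³/μ at r = 7.28×10^5 km, T = 18.5 days = 18.5 × 86400 s = 1.5984×10^6 s: μ = 4π²r³/T² = 5.96188×10^6 km³/s².
Semi-major axis of the transfer orbit: a_t = (99500 + 7.280×10^5)/2 = 4.1375×10^5 km.
Transfer time t = π√(a_t³/μ) = 3.424×10^5 s.
Target angular speed ω₂ = √(μ/r₂³) = 3.931×10^-6 rad/s.
Angle swept by the target during transfer: ω₂·t = 1.346 rad = 77.12°.
Arrival is 180° from departure on the ellipse, so φ = 180° − 77.12° = 103°.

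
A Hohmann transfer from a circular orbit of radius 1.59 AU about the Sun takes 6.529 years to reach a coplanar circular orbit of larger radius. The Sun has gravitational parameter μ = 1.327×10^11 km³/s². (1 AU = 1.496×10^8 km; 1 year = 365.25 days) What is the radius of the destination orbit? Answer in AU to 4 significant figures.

r₂ = 9.500 AU

In km: r₁ = 1.59 × 1.496×10^8 = 2.37864×10^8 km.
Transfer time t = 6.529 years × 365.25 × 86400 s = 2.060395704×10^8 s, and t = π√(a_t³/μ).
So a_t = (μ t²/π²)^(1/3) = (1.327×10^11 × (2.060395704×10^8)² / π²)^(1/3) = 8.2951×10^8 km.
Since a_t = (r₁ + r₂)/2, r₂ = 2a_t − r₁ = 2×8.2951×10^8 − 2.37864×10^8 = 1.421156×10^9 km.
In AU: r₂ = 1.421156×10^9 / 1.496×10^8 = 9.500 AU.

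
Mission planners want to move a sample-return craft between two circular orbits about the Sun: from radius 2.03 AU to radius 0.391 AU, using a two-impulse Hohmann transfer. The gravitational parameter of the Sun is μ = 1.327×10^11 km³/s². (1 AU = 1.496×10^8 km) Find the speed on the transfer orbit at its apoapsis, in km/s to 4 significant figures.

In km: r₁ = 2.03 × 1.496×10^8 = 3.03688×10^8 km; r₂ = 0.391 × 1.496×10^8 = 5.84936×10^7 km.
The Hohmann ellipse has a_t = (r₁ + r₂)/2 = 1.810908×10^8 km.
At apoapsis, r = 3.03688×10^8 km.
From the vis-viva equation, v = √[μ(2/r − 1/a_t)] = 11.88 km/s.

v = 11.88 km/s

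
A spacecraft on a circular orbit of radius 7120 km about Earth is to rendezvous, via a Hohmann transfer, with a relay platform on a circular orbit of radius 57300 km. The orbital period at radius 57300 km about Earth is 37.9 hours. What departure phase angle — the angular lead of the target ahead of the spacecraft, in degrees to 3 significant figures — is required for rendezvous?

φ = 104°

From Kepler's third law T² = 4π²r³/μ at r = 57300 km, T = 37.9 hours = 37.9 × 3600 s = 1.3644×10^5 s: μ = 4π²r³/T² = 3.98970×10^5 km³/s².
Semi-major axis of the transfer orbit: a_t = (7120 + 57300)/2 = 32210 km.
The half-period of the transfer ellipse is t = π√(a_t³/μ) = 28750 s.
Target angular speed ω₂ = √(μ/r₂³) = 4.605×10^-5 rad/s.
Angle swept by the target during transfer: ω₂·t = 1.324 rad = 75.86°.
Arrival is 180° from departure on the ellipse, so φ = 180° − 75.86° = 104°.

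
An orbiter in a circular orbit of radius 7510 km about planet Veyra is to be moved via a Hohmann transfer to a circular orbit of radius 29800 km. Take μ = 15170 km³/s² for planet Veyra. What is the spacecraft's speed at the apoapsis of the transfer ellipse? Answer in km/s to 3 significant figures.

Semi-major axis of the transfer orbit: a_t = (7510 + 29800)/2 = 18655 km.
At apoapsis, r = 29800 km.
From the vis-viva equation, v = √[μ(2/r − 1/a_t)] = 0.4527 km/s.

v = 0.453 km/s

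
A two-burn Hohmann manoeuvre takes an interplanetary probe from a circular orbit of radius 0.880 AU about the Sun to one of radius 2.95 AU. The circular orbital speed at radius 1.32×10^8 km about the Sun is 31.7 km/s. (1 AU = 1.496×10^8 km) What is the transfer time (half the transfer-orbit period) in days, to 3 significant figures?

t = 484 days

From the circular-orbit relation v² = μ/r at r = 1.32×10^8 km: μ = v²r = (31.7)² × 1.32×10^8 = 1.32645×10^11 km³/s².
In km: r₁ = 0.880 × 1.496×10^8 = 1.31648×10^8 km; r₂ = 2.95 × 1.496×10^8 = 4.4132×10^8 km.
Semi-major axis of the transfer orbit: a_t = (1.31648×10^8 + 4.4132×10^8)/2 = 2.86484×10^8 km.
By Kepler's third law the transfer-orbit period is T = 2π√(a_t³/μ), so t = T/2 = 4.183×10^7 s.
Converting: 4.183×10^7 s ÷ 86400 s/day = 484 days.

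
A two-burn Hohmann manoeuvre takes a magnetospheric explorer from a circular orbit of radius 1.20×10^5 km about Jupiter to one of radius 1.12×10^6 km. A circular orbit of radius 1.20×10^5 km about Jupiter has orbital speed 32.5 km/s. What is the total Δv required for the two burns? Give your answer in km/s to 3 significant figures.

Δv = 17.1 km/s

From the circular-orbit relation v² = μ/r at r = 1.20×10^5 km: μ = v²r = (32.5)² × 1.20×10^5 = 1.26750×10^8 km³/s².
The Hohmann ellipse has a_t = (r₁ + r₂)/2 = 6.200×10^5 km.
Circular speed at r₁: v₁ = √(μ/r₁) = √(1.26750×10^8/1.200×10^5) = 32.50 km/s.
On the transfer ellipse at r₁, v² = μ(2/r − 1/a) gives v_p = √[μ(2/r₁ − 1/a_t)] = 43.68 km/s.
First burn Δv₁ = |v_p − v₁| = 11.18 km/s.
Circular speed at r₂: v₂ = √(μ/r₂) = 10.638 km/s.
Transfer-orbit speed at r₂: v_a = √[μ(2/r₂ − 1/a_t)] = 4.6801 km/s.
Second burn Δv₂ = |v₂ − v_a| = 5.958 km/s.
Δv = Δv₁ + Δv₂ = 11.18 + 5.958 = 17.14 km/s.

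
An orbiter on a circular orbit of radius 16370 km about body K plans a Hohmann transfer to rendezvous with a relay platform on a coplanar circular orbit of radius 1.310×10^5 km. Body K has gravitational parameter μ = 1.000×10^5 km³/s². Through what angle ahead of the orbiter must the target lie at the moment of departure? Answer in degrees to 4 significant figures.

φ = 104.1°

Transfer-ellipse semi-major axis a_t = (r₁ + r₂)/2 = (16370 + 1.310×10^5)/2 = 73685 km.
Transfer time t = π√(a_t³/μ) = 1.9871×10^5 s.
Target angular speed ω₂ = √(μ/r₂³) = 6.6695×10^-6 rad/s.
Angle swept by the target during transfer: ω₂·t = 1.3253 rad = 75.93°.
The orbiter traverses 180° on the transfer ellipse, so the target must lead by 180° − 75.93° = 104.1°.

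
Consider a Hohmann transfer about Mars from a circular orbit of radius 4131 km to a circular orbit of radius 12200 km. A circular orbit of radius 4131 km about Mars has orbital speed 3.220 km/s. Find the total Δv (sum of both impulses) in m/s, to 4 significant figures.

Δv = 1257 m/s

From the circular-orbit relation v² = μ/r at r = 4131 km: μ = v²r = (3.220)² × 4131 = 42831.9 km³/s².
Transfer-ellipse semi-major axis a_t = (r₁ + r₂)/2 = (4131 + 12200)/2 = 8165.5 km.
At r₁ the circular-orbit speed is v₁ = √(μ/r₁) = 3.2200 km/s.
On the transfer ellipse at r₁, v² = μ(2/r − 1/a) gives v_p = √[μ(2/r₁ − 1/a_t)] = 3.9359 km/s.
First burn Δv₁ = |v_p − v₁| = 0.7159 km/s.
At r₂, v₂ = √(μ/r₂) = 1.874 km/s.
Transfer-orbit speed at r₂: v_a = √[μ(2/r₂ − 1/a_t)] = 1.333 km/s.
Second burn Δv₂ = |v₂ − v_a| = 0.5410 km/s.
Total Δv = Δv₁ + Δv₂ = 1.257 km/s.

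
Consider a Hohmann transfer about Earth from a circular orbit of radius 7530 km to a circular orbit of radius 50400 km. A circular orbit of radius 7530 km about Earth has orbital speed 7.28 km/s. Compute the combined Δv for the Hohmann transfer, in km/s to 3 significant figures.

Δv = 3.70 km/s

From the circular-orbit relation v² = μ/r at r = 7530 km: μ = v²r = (7.28)² × 7530 = 3.99078×10^5 km³/s².
Transfer-ellipse semi-major axis a_t = (r₁ + r₂)/2 = (7530 + 50400)/2 = 28965 km.
Circular speed at r₁: v₁ = √(μ/r₁) = √(3.99078×10^5/7530) = 7.280 km/s.
On the transfer ellipse at r₁, vis-viva gives v_p = √[μ(2/r₁ − 1/a_t)] = 9.603 km/s.
First burn Δv₁ = |v_p − v₁| = 2.323 km/s.
At r₂, v₂ = √(μ/r₂) = 2.814 km/s.
Transfer-orbit speed at r₂: v_a = √[μ(2/r₂ − 1/a_t)] = 1.435 km/s.
Second burn Δv₂ = |v₂ − v_a| = 1.379 km/s.
Δv = Δv₁ + Δv₂ = 2.323 + 1.379 = 3.702 km/s.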